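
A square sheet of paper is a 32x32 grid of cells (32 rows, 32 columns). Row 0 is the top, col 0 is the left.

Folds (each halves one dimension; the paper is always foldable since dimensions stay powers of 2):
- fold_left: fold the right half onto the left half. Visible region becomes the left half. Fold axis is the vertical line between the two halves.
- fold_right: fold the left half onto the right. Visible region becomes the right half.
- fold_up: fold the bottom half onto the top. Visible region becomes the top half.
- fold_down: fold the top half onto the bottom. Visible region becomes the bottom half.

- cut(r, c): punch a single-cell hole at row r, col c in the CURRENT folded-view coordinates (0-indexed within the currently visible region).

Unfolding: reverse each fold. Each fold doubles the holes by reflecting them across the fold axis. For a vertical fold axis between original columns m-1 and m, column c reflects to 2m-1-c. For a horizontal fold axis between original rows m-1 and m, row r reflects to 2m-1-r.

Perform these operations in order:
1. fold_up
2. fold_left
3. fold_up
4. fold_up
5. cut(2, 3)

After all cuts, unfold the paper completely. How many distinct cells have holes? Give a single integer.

Answer: 16

Derivation:
Op 1 fold_up: fold axis h@16; visible region now rows[0,16) x cols[0,32) = 16x32
Op 2 fold_left: fold axis v@16; visible region now rows[0,16) x cols[0,16) = 16x16
Op 3 fold_up: fold axis h@8; visible region now rows[0,8) x cols[0,16) = 8x16
Op 4 fold_up: fold axis h@4; visible region now rows[0,4) x cols[0,16) = 4x16
Op 5 cut(2, 3): punch at orig (2,3); cuts so far [(2, 3)]; region rows[0,4) x cols[0,16) = 4x16
Unfold 1 (reflect across h@4): 2 holes -> [(2, 3), (5, 3)]
Unfold 2 (reflect across h@8): 4 holes -> [(2, 3), (5, 3), (10, 3), (13, 3)]
Unfold 3 (reflect across v@16): 8 holes -> [(2, 3), (2, 28), (5, 3), (5, 28), (10, 3), (10, 28), (13, 3), (13, 28)]
Unfold 4 (reflect across h@16): 16 holes -> [(2, 3), (2, 28), (5, 3), (5, 28), (10, 3), (10, 28), (13, 3), (13, 28), (18, 3), (18, 28), (21, 3), (21, 28), (26, 3), (26, 28), (29, 3), (29, 28)]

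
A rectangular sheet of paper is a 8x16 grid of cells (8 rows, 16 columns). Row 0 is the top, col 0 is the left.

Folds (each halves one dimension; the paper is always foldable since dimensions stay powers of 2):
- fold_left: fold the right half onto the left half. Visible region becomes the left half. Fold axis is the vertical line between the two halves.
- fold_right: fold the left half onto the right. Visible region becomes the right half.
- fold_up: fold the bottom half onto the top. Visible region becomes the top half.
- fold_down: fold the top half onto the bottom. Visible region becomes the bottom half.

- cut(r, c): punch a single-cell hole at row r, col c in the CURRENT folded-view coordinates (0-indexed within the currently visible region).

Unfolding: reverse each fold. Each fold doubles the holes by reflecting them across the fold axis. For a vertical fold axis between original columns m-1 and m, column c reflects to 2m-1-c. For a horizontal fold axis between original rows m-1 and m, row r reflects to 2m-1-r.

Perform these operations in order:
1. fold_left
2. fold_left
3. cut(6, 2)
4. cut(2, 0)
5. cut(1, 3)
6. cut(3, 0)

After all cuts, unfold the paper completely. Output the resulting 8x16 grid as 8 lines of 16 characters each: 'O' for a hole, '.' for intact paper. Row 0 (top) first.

Op 1 fold_left: fold axis v@8; visible region now rows[0,8) x cols[0,8) = 8x8
Op 2 fold_left: fold axis v@4; visible region now rows[0,8) x cols[0,4) = 8x4
Op 3 cut(6, 2): punch at orig (6,2); cuts so far [(6, 2)]; region rows[0,8) x cols[0,4) = 8x4
Op 4 cut(2, 0): punch at orig (2,0); cuts so far [(2, 0), (6, 2)]; region rows[0,8) x cols[0,4) = 8x4
Op 5 cut(1, 3): punch at orig (1,3); cuts so far [(1, 3), (2, 0), (6, 2)]; region rows[0,8) x cols[0,4) = 8x4
Op 6 cut(3, 0): punch at orig (3,0); cuts so far [(1, 3), (2, 0), (3, 0), (6, 2)]; region rows[0,8) x cols[0,4) = 8x4
Unfold 1 (reflect across v@4): 8 holes -> [(1, 3), (1, 4), (2, 0), (2, 7), (3, 0), (3, 7), (6, 2), (6, 5)]
Unfold 2 (reflect across v@8): 16 holes -> [(1, 3), (1, 4), (1, 11), (1, 12), (2, 0), (2, 7), (2, 8), (2, 15), (3, 0), (3, 7), (3, 8), (3, 15), (6, 2), (6, 5), (6, 10), (6, 13)]

Answer: ................
...OO......OO...
O......OO......O
O......OO......O
................
................
..O..O....O..O..
................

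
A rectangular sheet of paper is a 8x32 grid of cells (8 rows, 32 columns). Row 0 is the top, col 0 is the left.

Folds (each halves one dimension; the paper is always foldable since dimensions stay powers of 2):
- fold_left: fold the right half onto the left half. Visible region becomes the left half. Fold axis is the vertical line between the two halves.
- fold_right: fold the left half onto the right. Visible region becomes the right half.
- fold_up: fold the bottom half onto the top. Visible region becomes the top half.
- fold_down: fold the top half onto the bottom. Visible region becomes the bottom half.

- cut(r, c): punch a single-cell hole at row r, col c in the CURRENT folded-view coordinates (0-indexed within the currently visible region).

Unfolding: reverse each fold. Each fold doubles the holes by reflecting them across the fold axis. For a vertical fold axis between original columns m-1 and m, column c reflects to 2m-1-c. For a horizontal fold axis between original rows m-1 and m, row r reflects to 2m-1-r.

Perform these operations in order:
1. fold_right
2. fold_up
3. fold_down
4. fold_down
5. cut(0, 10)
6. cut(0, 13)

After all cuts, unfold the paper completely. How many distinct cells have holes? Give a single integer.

Answer: 32

Derivation:
Op 1 fold_right: fold axis v@16; visible region now rows[0,8) x cols[16,32) = 8x16
Op 2 fold_up: fold axis h@4; visible region now rows[0,4) x cols[16,32) = 4x16
Op 3 fold_down: fold axis h@2; visible region now rows[2,4) x cols[16,32) = 2x16
Op 4 fold_down: fold axis h@3; visible region now rows[3,4) x cols[16,32) = 1x16
Op 5 cut(0, 10): punch at orig (3,26); cuts so far [(3, 26)]; region rows[3,4) x cols[16,32) = 1x16
Op 6 cut(0, 13): punch at orig (3,29); cuts so far [(3, 26), (3, 29)]; region rows[3,4) x cols[16,32) = 1x16
Unfold 1 (reflect across h@3): 4 holes -> [(2, 26), (2, 29), (3, 26), (3, 29)]
Unfold 2 (reflect across h@2): 8 holes -> [(0, 26), (0, 29), (1, 26), (1, 29), (2, 26), (2, 29), (3, 26), (3, 29)]
Unfold 3 (reflect across h@4): 16 holes -> [(0, 26), (0, 29), (1, 26), (1, 29), (2, 26), (2, 29), (3, 26), (3, 29), (4, 26), (4, 29), (5, 26), (5, 29), (6, 26), (6, 29), (7, 26), (7, 29)]
Unfold 4 (reflect across v@16): 32 holes -> [(0, 2), (0, 5), (0, 26), (0, 29), (1, 2), (1, 5), (1, 26), (1, 29), (2, 2), (2, 5), (2, 26), (2, 29), (3, 2), (3, 5), (3, 26), (3, 29), (4, 2), (4, 5), (4, 26), (4, 29), (5, 2), (5, 5), (5, 26), (5, 29), (6, 2), (6, 5), (6, 26), (6, 29), (7, 2), (7, 5), (7, 26), (7, 29)]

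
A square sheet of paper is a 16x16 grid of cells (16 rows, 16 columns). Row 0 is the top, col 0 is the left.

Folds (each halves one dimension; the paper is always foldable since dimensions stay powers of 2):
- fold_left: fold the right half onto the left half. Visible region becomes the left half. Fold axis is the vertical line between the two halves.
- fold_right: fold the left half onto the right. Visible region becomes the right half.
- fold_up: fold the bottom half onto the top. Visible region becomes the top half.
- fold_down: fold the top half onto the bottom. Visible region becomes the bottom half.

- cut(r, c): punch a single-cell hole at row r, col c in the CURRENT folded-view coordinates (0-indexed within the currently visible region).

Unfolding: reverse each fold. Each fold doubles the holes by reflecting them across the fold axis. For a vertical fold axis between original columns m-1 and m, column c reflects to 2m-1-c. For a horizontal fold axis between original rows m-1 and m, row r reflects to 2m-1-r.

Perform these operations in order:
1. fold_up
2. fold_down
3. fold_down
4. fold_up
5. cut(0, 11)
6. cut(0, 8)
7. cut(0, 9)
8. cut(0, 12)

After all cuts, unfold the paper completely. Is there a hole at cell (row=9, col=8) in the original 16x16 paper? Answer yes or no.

Op 1 fold_up: fold axis h@8; visible region now rows[0,8) x cols[0,16) = 8x16
Op 2 fold_down: fold axis h@4; visible region now rows[4,8) x cols[0,16) = 4x16
Op 3 fold_down: fold axis h@6; visible region now rows[6,8) x cols[0,16) = 2x16
Op 4 fold_up: fold axis h@7; visible region now rows[6,7) x cols[0,16) = 1x16
Op 5 cut(0, 11): punch at orig (6,11); cuts so far [(6, 11)]; region rows[6,7) x cols[0,16) = 1x16
Op 6 cut(0, 8): punch at orig (6,8); cuts so far [(6, 8), (6, 11)]; region rows[6,7) x cols[0,16) = 1x16
Op 7 cut(0, 9): punch at orig (6,9); cuts so far [(6, 8), (6, 9), (6, 11)]; region rows[6,7) x cols[0,16) = 1x16
Op 8 cut(0, 12): punch at orig (6,12); cuts so far [(6, 8), (6, 9), (6, 11), (6, 12)]; region rows[6,7) x cols[0,16) = 1x16
Unfold 1 (reflect across h@7): 8 holes -> [(6, 8), (6, 9), (6, 11), (6, 12), (7, 8), (7, 9), (7, 11), (7, 12)]
Unfold 2 (reflect across h@6): 16 holes -> [(4, 8), (4, 9), (4, 11), (4, 12), (5, 8), (5, 9), (5, 11), (5, 12), (6, 8), (6, 9), (6, 11), (6, 12), (7, 8), (7, 9), (7, 11), (7, 12)]
Unfold 3 (reflect across h@4): 32 holes -> [(0, 8), (0, 9), (0, 11), (0, 12), (1, 8), (1, 9), (1, 11), (1, 12), (2, 8), (2, 9), (2, 11), (2, 12), (3, 8), (3, 9), (3, 11), (3, 12), (4, 8), (4, 9), (4, 11), (4, 12), (5, 8), (5, 9), (5, 11), (5, 12), (6, 8), (6, 9), (6, 11), (6, 12), (7, 8), (7, 9), (7, 11), (7, 12)]
Unfold 4 (reflect across h@8): 64 holes -> [(0, 8), (0, 9), (0, 11), (0, 12), (1, 8), (1, 9), (1, 11), (1, 12), (2, 8), (2, 9), (2, 11), (2, 12), (3, 8), (3, 9), (3, 11), (3, 12), (4, 8), (4, 9), (4, 11), (4, 12), (5, 8), (5, 9), (5, 11), (5, 12), (6, 8), (6, 9), (6, 11), (6, 12), (7, 8), (7, 9), (7, 11), (7, 12), (8, 8), (8, 9), (8, 11), (8, 12), (9, 8), (9, 9), (9, 11), (9, 12), (10, 8), (10, 9), (10, 11), (10, 12), (11, 8), (11, 9), (11, 11), (11, 12), (12, 8), (12, 9), (12, 11), (12, 12), (13, 8), (13, 9), (13, 11), (13, 12), (14, 8), (14, 9), (14, 11), (14, 12), (15, 8), (15, 9), (15, 11), (15, 12)]
Holes: [(0, 8), (0, 9), (0, 11), (0, 12), (1, 8), (1, 9), (1, 11), (1, 12), (2, 8), (2, 9), (2, 11), (2, 12), (3, 8), (3, 9), (3, 11), (3, 12), (4, 8), (4, 9), (4, 11), (4, 12), (5, 8), (5, 9), (5, 11), (5, 12), (6, 8), (6, 9), (6, 11), (6, 12), (7, 8), (7, 9), (7, 11), (7, 12), (8, 8), (8, 9), (8, 11), (8, 12), (9, 8), (9, 9), (9, 11), (9, 12), (10, 8), (10, 9), (10, 11), (10, 12), (11, 8), (11, 9), (11, 11), (11, 12), (12, 8), (12, 9), (12, 11), (12, 12), (13, 8), (13, 9), (13, 11), (13, 12), (14, 8), (14, 9), (14, 11), (14, 12), (15, 8), (15, 9), (15, 11), (15, 12)]

Answer: yes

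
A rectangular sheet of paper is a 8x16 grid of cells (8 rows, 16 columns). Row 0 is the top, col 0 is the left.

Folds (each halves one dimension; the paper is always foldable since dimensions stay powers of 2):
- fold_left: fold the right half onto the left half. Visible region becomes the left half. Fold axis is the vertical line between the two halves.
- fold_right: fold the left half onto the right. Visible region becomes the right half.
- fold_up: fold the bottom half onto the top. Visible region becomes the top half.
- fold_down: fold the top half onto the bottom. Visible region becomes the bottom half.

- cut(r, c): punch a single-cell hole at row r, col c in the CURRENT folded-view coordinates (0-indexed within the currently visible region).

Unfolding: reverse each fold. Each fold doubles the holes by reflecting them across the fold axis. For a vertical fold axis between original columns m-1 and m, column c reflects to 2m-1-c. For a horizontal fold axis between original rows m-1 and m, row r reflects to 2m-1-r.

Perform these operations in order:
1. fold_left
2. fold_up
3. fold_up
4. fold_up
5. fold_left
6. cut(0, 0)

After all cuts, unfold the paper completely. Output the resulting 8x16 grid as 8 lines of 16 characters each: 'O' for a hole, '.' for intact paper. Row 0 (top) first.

Op 1 fold_left: fold axis v@8; visible region now rows[0,8) x cols[0,8) = 8x8
Op 2 fold_up: fold axis h@4; visible region now rows[0,4) x cols[0,8) = 4x8
Op 3 fold_up: fold axis h@2; visible region now rows[0,2) x cols[0,8) = 2x8
Op 4 fold_up: fold axis h@1; visible region now rows[0,1) x cols[0,8) = 1x8
Op 5 fold_left: fold axis v@4; visible region now rows[0,1) x cols[0,4) = 1x4
Op 6 cut(0, 0): punch at orig (0,0); cuts so far [(0, 0)]; region rows[0,1) x cols[0,4) = 1x4
Unfold 1 (reflect across v@4): 2 holes -> [(0, 0), (0, 7)]
Unfold 2 (reflect across h@1): 4 holes -> [(0, 0), (0, 7), (1, 0), (1, 7)]
Unfold 3 (reflect across h@2): 8 holes -> [(0, 0), (0, 7), (1, 0), (1, 7), (2, 0), (2, 7), (3, 0), (3, 7)]
Unfold 4 (reflect across h@4): 16 holes -> [(0, 0), (0, 7), (1, 0), (1, 7), (2, 0), (2, 7), (3, 0), (3, 7), (4, 0), (4, 7), (5, 0), (5, 7), (6, 0), (6, 7), (7, 0), (7, 7)]
Unfold 5 (reflect across v@8): 32 holes -> [(0, 0), (0, 7), (0, 8), (0, 15), (1, 0), (1, 7), (1, 8), (1, 15), (2, 0), (2, 7), (2, 8), (2, 15), (3, 0), (3, 7), (3, 8), (3, 15), (4, 0), (4, 7), (4, 8), (4, 15), (5, 0), (5, 7), (5, 8), (5, 15), (6, 0), (6, 7), (6, 8), (6, 15), (7, 0), (7, 7), (7, 8), (7, 15)]

Answer: O......OO......O
O......OO......O
O......OO......O
O......OO......O
O......OO......O
O......OO......O
O......OO......O
O......OO......O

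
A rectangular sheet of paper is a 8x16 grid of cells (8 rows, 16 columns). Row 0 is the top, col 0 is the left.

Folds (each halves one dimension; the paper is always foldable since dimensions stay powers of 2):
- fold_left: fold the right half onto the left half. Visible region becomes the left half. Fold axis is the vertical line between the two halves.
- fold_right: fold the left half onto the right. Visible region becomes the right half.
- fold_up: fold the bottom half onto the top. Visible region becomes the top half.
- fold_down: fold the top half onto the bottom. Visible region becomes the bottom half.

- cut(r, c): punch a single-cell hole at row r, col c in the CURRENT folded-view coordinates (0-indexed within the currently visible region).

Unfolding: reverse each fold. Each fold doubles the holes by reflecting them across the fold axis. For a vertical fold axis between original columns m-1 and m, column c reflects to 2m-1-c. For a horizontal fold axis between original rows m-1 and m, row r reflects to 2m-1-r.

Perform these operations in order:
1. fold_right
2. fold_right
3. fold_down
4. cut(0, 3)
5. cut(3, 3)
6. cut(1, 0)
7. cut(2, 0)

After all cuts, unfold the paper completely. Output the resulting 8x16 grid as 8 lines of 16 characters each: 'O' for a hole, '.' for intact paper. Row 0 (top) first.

Answer: O......OO......O
...OO......OO...
...OO......OO...
O......OO......O
O......OO......O
...OO......OO...
...OO......OO...
O......OO......O

Derivation:
Op 1 fold_right: fold axis v@8; visible region now rows[0,8) x cols[8,16) = 8x8
Op 2 fold_right: fold axis v@12; visible region now rows[0,8) x cols[12,16) = 8x4
Op 3 fold_down: fold axis h@4; visible region now rows[4,8) x cols[12,16) = 4x4
Op 4 cut(0, 3): punch at orig (4,15); cuts so far [(4, 15)]; region rows[4,8) x cols[12,16) = 4x4
Op 5 cut(3, 3): punch at orig (7,15); cuts so far [(4, 15), (7, 15)]; region rows[4,8) x cols[12,16) = 4x4
Op 6 cut(1, 0): punch at orig (5,12); cuts so far [(4, 15), (5, 12), (7, 15)]; region rows[4,8) x cols[12,16) = 4x4
Op 7 cut(2, 0): punch at orig (6,12); cuts so far [(4, 15), (5, 12), (6, 12), (7, 15)]; region rows[4,8) x cols[12,16) = 4x4
Unfold 1 (reflect across h@4): 8 holes -> [(0, 15), (1, 12), (2, 12), (3, 15), (4, 15), (5, 12), (6, 12), (7, 15)]
Unfold 2 (reflect across v@12): 16 holes -> [(0, 8), (0, 15), (1, 11), (1, 12), (2, 11), (2, 12), (3, 8), (3, 15), (4, 8), (4, 15), (5, 11), (5, 12), (6, 11), (6, 12), (7, 8), (7, 15)]
Unfold 3 (reflect across v@8): 32 holes -> [(0, 0), (0, 7), (0, 8), (0, 15), (1, 3), (1, 4), (1, 11), (1, 12), (2, 3), (2, 4), (2, 11), (2, 12), (3, 0), (3, 7), (3, 8), (3, 15), (4, 0), (4, 7), (4, 8), (4, 15), (5, 3), (5, 4), (5, 11), (5, 12), (6, 3), (6, 4), (6, 11), (6, 12), (7, 0), (7, 7), (7, 8), (7, 15)]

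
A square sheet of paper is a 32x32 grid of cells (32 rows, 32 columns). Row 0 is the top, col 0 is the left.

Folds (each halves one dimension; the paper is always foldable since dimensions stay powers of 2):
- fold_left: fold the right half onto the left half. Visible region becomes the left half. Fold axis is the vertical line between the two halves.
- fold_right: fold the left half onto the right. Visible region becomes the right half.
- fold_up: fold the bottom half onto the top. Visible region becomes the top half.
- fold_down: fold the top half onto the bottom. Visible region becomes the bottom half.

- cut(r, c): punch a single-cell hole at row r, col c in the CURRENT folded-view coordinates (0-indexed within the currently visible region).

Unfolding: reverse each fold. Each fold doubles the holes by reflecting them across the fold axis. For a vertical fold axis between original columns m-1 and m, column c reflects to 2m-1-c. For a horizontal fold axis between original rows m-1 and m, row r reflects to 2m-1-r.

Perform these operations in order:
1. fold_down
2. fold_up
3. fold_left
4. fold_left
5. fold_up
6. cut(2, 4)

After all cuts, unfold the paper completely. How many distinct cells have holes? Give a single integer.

Op 1 fold_down: fold axis h@16; visible region now rows[16,32) x cols[0,32) = 16x32
Op 2 fold_up: fold axis h@24; visible region now rows[16,24) x cols[0,32) = 8x32
Op 3 fold_left: fold axis v@16; visible region now rows[16,24) x cols[0,16) = 8x16
Op 4 fold_left: fold axis v@8; visible region now rows[16,24) x cols[0,8) = 8x8
Op 5 fold_up: fold axis h@20; visible region now rows[16,20) x cols[0,8) = 4x8
Op 6 cut(2, 4): punch at orig (18,4); cuts so far [(18, 4)]; region rows[16,20) x cols[0,8) = 4x8
Unfold 1 (reflect across h@20): 2 holes -> [(18, 4), (21, 4)]
Unfold 2 (reflect across v@8): 4 holes -> [(18, 4), (18, 11), (21, 4), (21, 11)]
Unfold 3 (reflect across v@16): 8 holes -> [(18, 4), (18, 11), (18, 20), (18, 27), (21, 4), (21, 11), (21, 20), (21, 27)]
Unfold 4 (reflect across h@24): 16 holes -> [(18, 4), (18, 11), (18, 20), (18, 27), (21, 4), (21, 11), (21, 20), (21, 27), (26, 4), (26, 11), (26, 20), (26, 27), (29, 4), (29, 11), (29, 20), (29, 27)]
Unfold 5 (reflect across h@16): 32 holes -> [(2, 4), (2, 11), (2, 20), (2, 27), (5, 4), (5, 11), (5, 20), (5, 27), (10, 4), (10, 11), (10, 20), (10, 27), (13, 4), (13, 11), (13, 20), (13, 27), (18, 4), (18, 11), (18, 20), (18, 27), (21, 4), (21, 11), (21, 20), (21, 27), (26, 4), (26, 11), (26, 20), (26, 27), (29, 4), (29, 11), (29, 20), (29, 27)]

Answer: 32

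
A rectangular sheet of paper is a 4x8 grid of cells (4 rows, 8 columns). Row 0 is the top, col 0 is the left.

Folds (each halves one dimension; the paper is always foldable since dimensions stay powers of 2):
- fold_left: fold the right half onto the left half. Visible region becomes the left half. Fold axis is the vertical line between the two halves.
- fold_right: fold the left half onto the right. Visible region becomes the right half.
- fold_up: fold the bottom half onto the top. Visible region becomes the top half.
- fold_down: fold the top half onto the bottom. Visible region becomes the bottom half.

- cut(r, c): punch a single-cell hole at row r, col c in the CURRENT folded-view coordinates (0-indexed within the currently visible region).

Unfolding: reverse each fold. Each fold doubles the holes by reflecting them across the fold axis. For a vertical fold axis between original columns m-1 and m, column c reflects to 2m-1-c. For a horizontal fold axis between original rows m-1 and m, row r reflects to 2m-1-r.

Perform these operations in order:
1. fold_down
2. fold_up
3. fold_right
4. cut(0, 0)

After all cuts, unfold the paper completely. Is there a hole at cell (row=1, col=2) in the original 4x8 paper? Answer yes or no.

Op 1 fold_down: fold axis h@2; visible region now rows[2,4) x cols[0,8) = 2x8
Op 2 fold_up: fold axis h@3; visible region now rows[2,3) x cols[0,8) = 1x8
Op 3 fold_right: fold axis v@4; visible region now rows[2,3) x cols[4,8) = 1x4
Op 4 cut(0, 0): punch at orig (2,4); cuts so far [(2, 4)]; region rows[2,3) x cols[4,8) = 1x4
Unfold 1 (reflect across v@4): 2 holes -> [(2, 3), (2, 4)]
Unfold 2 (reflect across h@3): 4 holes -> [(2, 3), (2, 4), (3, 3), (3, 4)]
Unfold 3 (reflect across h@2): 8 holes -> [(0, 3), (0, 4), (1, 3), (1, 4), (2, 3), (2, 4), (3, 3), (3, 4)]
Holes: [(0, 3), (0, 4), (1, 3), (1, 4), (2, 3), (2, 4), (3, 3), (3, 4)]

Answer: no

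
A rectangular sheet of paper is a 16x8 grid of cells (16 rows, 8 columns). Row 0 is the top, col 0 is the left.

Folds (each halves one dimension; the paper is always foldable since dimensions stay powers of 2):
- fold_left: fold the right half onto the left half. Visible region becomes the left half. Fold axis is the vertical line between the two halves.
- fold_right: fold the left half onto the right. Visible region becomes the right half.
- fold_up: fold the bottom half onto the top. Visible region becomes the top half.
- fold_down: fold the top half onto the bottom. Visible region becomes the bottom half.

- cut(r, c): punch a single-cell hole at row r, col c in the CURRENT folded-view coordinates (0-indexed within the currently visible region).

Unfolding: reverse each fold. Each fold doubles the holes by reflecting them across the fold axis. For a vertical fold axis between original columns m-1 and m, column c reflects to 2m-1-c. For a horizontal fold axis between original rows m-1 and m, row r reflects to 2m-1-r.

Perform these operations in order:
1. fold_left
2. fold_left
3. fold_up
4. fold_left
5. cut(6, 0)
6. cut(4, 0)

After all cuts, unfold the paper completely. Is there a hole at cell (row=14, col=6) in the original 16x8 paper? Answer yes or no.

Op 1 fold_left: fold axis v@4; visible region now rows[0,16) x cols[0,4) = 16x4
Op 2 fold_left: fold axis v@2; visible region now rows[0,16) x cols[0,2) = 16x2
Op 3 fold_up: fold axis h@8; visible region now rows[0,8) x cols[0,2) = 8x2
Op 4 fold_left: fold axis v@1; visible region now rows[0,8) x cols[0,1) = 8x1
Op 5 cut(6, 0): punch at orig (6,0); cuts so far [(6, 0)]; region rows[0,8) x cols[0,1) = 8x1
Op 6 cut(4, 0): punch at orig (4,0); cuts so far [(4, 0), (6, 0)]; region rows[0,8) x cols[0,1) = 8x1
Unfold 1 (reflect across v@1): 4 holes -> [(4, 0), (4, 1), (6, 0), (6, 1)]
Unfold 2 (reflect across h@8): 8 holes -> [(4, 0), (4, 1), (6, 0), (6, 1), (9, 0), (9, 1), (11, 0), (11, 1)]
Unfold 3 (reflect across v@2): 16 holes -> [(4, 0), (4, 1), (4, 2), (4, 3), (6, 0), (6, 1), (6, 2), (6, 3), (9, 0), (9, 1), (9, 2), (9, 3), (11, 0), (11, 1), (11, 2), (11, 3)]
Unfold 4 (reflect across v@4): 32 holes -> [(4, 0), (4, 1), (4, 2), (4, 3), (4, 4), (4, 5), (4, 6), (4, 7), (6, 0), (6, 1), (6, 2), (6, 3), (6, 4), (6, 5), (6, 6), (6, 7), (9, 0), (9, 1), (9, 2), (9, 3), (9, 4), (9, 5), (9, 6), (9, 7), (11, 0), (11, 1), (11, 2), (11, 3), (11, 4), (11, 5), (11, 6), (11, 7)]
Holes: [(4, 0), (4, 1), (4, 2), (4, 3), (4, 4), (4, 5), (4, 6), (4, 7), (6, 0), (6, 1), (6, 2), (6, 3), (6, 4), (6, 5), (6, 6), (6, 7), (9, 0), (9, 1), (9, 2), (9, 3), (9, 4), (9, 5), (9, 6), (9, 7), (11, 0), (11, 1), (11, 2), (11, 3), (11, 4), (11, 5), (11, 6), (11, 7)]

Answer: no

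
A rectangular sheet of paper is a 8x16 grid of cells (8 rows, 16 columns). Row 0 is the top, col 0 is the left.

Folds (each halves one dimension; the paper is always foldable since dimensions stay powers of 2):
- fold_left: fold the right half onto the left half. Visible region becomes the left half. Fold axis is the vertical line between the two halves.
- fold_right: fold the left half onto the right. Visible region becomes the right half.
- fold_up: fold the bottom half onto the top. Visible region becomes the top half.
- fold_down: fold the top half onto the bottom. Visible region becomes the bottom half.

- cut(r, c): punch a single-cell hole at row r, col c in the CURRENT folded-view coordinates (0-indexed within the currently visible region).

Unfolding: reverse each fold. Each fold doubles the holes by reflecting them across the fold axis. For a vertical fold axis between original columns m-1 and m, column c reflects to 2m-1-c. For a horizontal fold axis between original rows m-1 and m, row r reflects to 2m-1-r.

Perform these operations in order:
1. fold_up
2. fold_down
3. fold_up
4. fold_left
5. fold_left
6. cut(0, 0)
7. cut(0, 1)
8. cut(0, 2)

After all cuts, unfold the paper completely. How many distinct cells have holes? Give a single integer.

Answer: 96

Derivation:
Op 1 fold_up: fold axis h@4; visible region now rows[0,4) x cols[0,16) = 4x16
Op 2 fold_down: fold axis h@2; visible region now rows[2,4) x cols[0,16) = 2x16
Op 3 fold_up: fold axis h@3; visible region now rows[2,3) x cols[0,16) = 1x16
Op 4 fold_left: fold axis v@8; visible region now rows[2,3) x cols[0,8) = 1x8
Op 5 fold_left: fold axis v@4; visible region now rows[2,3) x cols[0,4) = 1x4
Op 6 cut(0, 0): punch at orig (2,0); cuts so far [(2, 0)]; region rows[2,3) x cols[0,4) = 1x4
Op 7 cut(0, 1): punch at orig (2,1); cuts so far [(2, 0), (2, 1)]; region rows[2,3) x cols[0,4) = 1x4
Op 8 cut(0, 2): punch at orig (2,2); cuts so far [(2, 0), (2, 1), (2, 2)]; region rows[2,3) x cols[0,4) = 1x4
Unfold 1 (reflect across v@4): 6 holes -> [(2, 0), (2, 1), (2, 2), (2, 5), (2, 6), (2, 7)]
Unfold 2 (reflect across v@8): 12 holes -> [(2, 0), (2, 1), (2, 2), (2, 5), (2, 6), (2, 7), (2, 8), (2, 9), (2, 10), (2, 13), (2, 14), (2, 15)]
Unfold 3 (reflect across h@3): 24 holes -> [(2, 0), (2, 1), (2, 2), (2, 5), (2, 6), (2, 7), (2, 8), (2, 9), (2, 10), (2, 13), (2, 14), (2, 15), (3, 0), (3, 1), (3, 2), (3, 5), (3, 6), (3, 7), (3, 8), (3, 9), (3, 10), (3, 13), (3, 14), (3, 15)]
Unfold 4 (reflect across h@2): 48 holes -> [(0, 0), (0, 1), (0, 2), (0, 5), (0, 6), (0, 7), (0, 8), (0, 9), (0, 10), (0, 13), (0, 14), (0, 15), (1, 0), (1, 1), (1, 2), (1, 5), (1, 6), (1, 7), (1, 8), (1, 9), (1, 10), (1, 13), (1, 14), (1, 15), (2, 0), (2, 1), (2, 2), (2, 5), (2, 6), (2, 7), (2, 8), (2, 9), (2, 10), (2, 13), (2, 14), (2, 15), (3, 0), (3, 1), (3, 2), (3, 5), (3, 6), (3, 7), (3, 8), (3, 9), (3, 10), (3, 13), (3, 14), (3, 15)]
Unfold 5 (reflect across h@4): 96 holes -> [(0, 0), (0, 1), (0, 2), (0, 5), (0, 6), (0, 7), (0, 8), (0, 9), (0, 10), (0, 13), (0, 14), (0, 15), (1, 0), (1, 1), (1, 2), (1, 5), (1, 6), (1, 7), (1, 8), (1, 9), (1, 10), (1, 13), (1, 14), (1, 15), (2, 0), (2, 1), (2, 2), (2, 5), (2, 6), (2, 7), (2, 8), (2, 9), (2, 10), (2, 13), (2, 14), (2, 15), (3, 0), (3, 1), (3, 2), (3, 5), (3, 6), (3, 7), (3, 8), (3, 9), (3, 10), (3, 13), (3, 14), (3, 15), (4, 0), (4, 1), (4, 2), (4, 5), (4, 6), (4, 7), (4, 8), (4, 9), (4, 10), (4, 13), (4, 14), (4, 15), (5, 0), (5, 1), (5, 2), (5, 5), (5, 6), (5, 7), (5, 8), (5, 9), (5, 10), (5, 13), (5, 14), (5, 15), (6, 0), (6, 1), (6, 2), (6, 5), (6, 6), (6, 7), (6, 8), (6, 9), (6, 10), (6, 13), (6, 14), (6, 15), (7, 0), (7, 1), (7, 2), (7, 5), (7, 6), (7, 7), (7, 8), (7, 9), (7, 10), (7, 13), (7, 14), (7, 15)]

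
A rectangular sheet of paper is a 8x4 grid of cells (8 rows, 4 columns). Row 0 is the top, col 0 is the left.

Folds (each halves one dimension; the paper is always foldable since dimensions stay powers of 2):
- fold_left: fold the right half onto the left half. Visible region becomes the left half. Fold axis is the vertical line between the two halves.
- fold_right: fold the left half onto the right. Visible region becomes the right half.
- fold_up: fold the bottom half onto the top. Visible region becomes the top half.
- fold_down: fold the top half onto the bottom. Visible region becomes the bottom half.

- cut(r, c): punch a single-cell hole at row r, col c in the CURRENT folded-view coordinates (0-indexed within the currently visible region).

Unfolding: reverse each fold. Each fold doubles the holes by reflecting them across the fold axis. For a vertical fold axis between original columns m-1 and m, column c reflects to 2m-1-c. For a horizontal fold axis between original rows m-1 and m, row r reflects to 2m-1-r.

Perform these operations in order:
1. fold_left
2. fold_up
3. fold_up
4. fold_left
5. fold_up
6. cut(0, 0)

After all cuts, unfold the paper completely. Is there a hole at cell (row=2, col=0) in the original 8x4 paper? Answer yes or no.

Answer: yes

Derivation:
Op 1 fold_left: fold axis v@2; visible region now rows[0,8) x cols[0,2) = 8x2
Op 2 fold_up: fold axis h@4; visible region now rows[0,4) x cols[0,2) = 4x2
Op 3 fold_up: fold axis h@2; visible region now rows[0,2) x cols[0,2) = 2x2
Op 4 fold_left: fold axis v@1; visible region now rows[0,2) x cols[0,1) = 2x1
Op 5 fold_up: fold axis h@1; visible region now rows[0,1) x cols[0,1) = 1x1
Op 6 cut(0, 0): punch at orig (0,0); cuts so far [(0, 0)]; region rows[0,1) x cols[0,1) = 1x1
Unfold 1 (reflect across h@1): 2 holes -> [(0, 0), (1, 0)]
Unfold 2 (reflect across v@1): 4 holes -> [(0, 0), (0, 1), (1, 0), (1, 1)]
Unfold 3 (reflect across h@2): 8 holes -> [(0, 0), (0, 1), (1, 0), (1, 1), (2, 0), (2, 1), (3, 0), (3, 1)]
Unfold 4 (reflect across h@4): 16 holes -> [(0, 0), (0, 1), (1, 0), (1, 1), (2, 0), (2, 1), (3, 0), (3, 1), (4, 0), (4, 1), (5, 0), (5, 1), (6, 0), (6, 1), (7, 0), (7, 1)]
Unfold 5 (reflect across v@2): 32 holes -> [(0, 0), (0, 1), (0, 2), (0, 3), (1, 0), (1, 1), (1, 2), (1, 3), (2, 0), (2, 1), (2, 2), (2, 3), (3, 0), (3, 1), (3, 2), (3, 3), (4, 0), (4, 1), (4, 2), (4, 3), (5, 0), (5, 1), (5, 2), (5, 3), (6, 0), (6, 1), (6, 2), (6, 3), (7, 0), (7, 1), (7, 2), (7, 3)]
Holes: [(0, 0), (0, 1), (0, 2), (0, 3), (1, 0), (1, 1), (1, 2), (1, 3), (2, 0), (2, 1), (2, 2), (2, 3), (3, 0), (3, 1), (3, 2), (3, 3), (4, 0), (4, 1), (4, 2), (4, 3), (5, 0), (5, 1), (5, 2), (5, 3), (6, 0), (6, 1), (6, 2), (6, 3), (7, 0), (7, 1), (7, 2), (7, 3)]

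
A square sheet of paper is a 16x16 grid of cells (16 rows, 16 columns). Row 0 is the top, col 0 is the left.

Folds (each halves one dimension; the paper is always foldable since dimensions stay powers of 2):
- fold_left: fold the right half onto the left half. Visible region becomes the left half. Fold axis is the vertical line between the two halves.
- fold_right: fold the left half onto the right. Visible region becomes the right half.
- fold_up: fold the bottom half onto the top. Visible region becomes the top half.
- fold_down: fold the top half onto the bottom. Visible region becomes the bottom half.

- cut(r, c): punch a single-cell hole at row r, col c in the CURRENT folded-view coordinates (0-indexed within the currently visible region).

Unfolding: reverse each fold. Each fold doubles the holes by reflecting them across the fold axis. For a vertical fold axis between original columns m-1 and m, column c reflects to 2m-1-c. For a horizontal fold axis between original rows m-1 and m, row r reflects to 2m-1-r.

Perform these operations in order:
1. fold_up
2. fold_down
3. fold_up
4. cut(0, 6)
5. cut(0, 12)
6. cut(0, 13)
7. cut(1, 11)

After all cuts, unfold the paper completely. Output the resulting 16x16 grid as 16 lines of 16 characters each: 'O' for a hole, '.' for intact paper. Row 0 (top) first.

Op 1 fold_up: fold axis h@8; visible region now rows[0,8) x cols[0,16) = 8x16
Op 2 fold_down: fold axis h@4; visible region now rows[4,8) x cols[0,16) = 4x16
Op 3 fold_up: fold axis h@6; visible region now rows[4,6) x cols[0,16) = 2x16
Op 4 cut(0, 6): punch at orig (4,6); cuts so far [(4, 6)]; region rows[4,6) x cols[0,16) = 2x16
Op 5 cut(0, 12): punch at orig (4,12); cuts so far [(4, 6), (4, 12)]; region rows[4,6) x cols[0,16) = 2x16
Op 6 cut(0, 13): punch at orig (4,13); cuts so far [(4, 6), (4, 12), (4, 13)]; region rows[4,6) x cols[0,16) = 2x16
Op 7 cut(1, 11): punch at orig (5,11); cuts so far [(4, 6), (4, 12), (4, 13), (5, 11)]; region rows[4,6) x cols[0,16) = 2x16
Unfold 1 (reflect across h@6): 8 holes -> [(4, 6), (4, 12), (4, 13), (5, 11), (6, 11), (7, 6), (7, 12), (7, 13)]
Unfold 2 (reflect across h@4): 16 holes -> [(0, 6), (0, 12), (0, 13), (1, 11), (2, 11), (3, 6), (3, 12), (3, 13), (4, 6), (4, 12), (4, 13), (5, 11), (6, 11), (7, 6), (7, 12), (7, 13)]
Unfold 3 (reflect across h@8): 32 holes -> [(0, 6), (0, 12), (0, 13), (1, 11), (2, 11), (3, 6), (3, 12), (3, 13), (4, 6), (4, 12), (4, 13), (5, 11), (6, 11), (7, 6), (7, 12), (7, 13), (8, 6), (8, 12), (8, 13), (9, 11), (10, 11), (11, 6), (11, 12), (11, 13), (12, 6), (12, 12), (12, 13), (13, 11), (14, 11), (15, 6), (15, 12), (15, 13)]

Answer: ......O.....OO..
...........O....
...........O....
......O.....OO..
......O.....OO..
...........O....
...........O....
......O.....OO..
......O.....OO..
...........O....
...........O....
......O.....OO..
......O.....OO..
...........O....
...........O....
......O.....OO..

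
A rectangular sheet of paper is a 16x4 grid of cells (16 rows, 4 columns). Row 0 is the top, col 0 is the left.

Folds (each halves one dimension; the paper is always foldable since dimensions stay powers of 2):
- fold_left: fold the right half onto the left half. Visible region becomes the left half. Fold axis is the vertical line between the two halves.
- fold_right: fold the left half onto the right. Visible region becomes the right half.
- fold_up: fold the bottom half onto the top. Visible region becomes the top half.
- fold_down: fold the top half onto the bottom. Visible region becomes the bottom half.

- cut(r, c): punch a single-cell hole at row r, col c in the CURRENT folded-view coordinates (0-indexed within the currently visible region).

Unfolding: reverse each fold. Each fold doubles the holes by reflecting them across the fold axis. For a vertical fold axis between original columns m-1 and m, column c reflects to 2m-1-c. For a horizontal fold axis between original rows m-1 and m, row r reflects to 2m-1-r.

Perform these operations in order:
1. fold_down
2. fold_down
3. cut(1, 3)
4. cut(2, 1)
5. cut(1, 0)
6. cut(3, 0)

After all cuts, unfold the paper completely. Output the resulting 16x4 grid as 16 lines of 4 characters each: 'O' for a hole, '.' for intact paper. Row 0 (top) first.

Answer: O...
.O..
O..O
....
....
O..O
.O..
O...
O...
.O..
O..O
....
....
O..O
.O..
O...

Derivation:
Op 1 fold_down: fold axis h@8; visible region now rows[8,16) x cols[0,4) = 8x4
Op 2 fold_down: fold axis h@12; visible region now rows[12,16) x cols[0,4) = 4x4
Op 3 cut(1, 3): punch at orig (13,3); cuts so far [(13, 3)]; region rows[12,16) x cols[0,4) = 4x4
Op 4 cut(2, 1): punch at orig (14,1); cuts so far [(13, 3), (14, 1)]; region rows[12,16) x cols[0,4) = 4x4
Op 5 cut(1, 0): punch at orig (13,0); cuts so far [(13, 0), (13, 3), (14, 1)]; region rows[12,16) x cols[0,4) = 4x4
Op 6 cut(3, 0): punch at orig (15,0); cuts so far [(13, 0), (13, 3), (14, 1), (15, 0)]; region rows[12,16) x cols[0,4) = 4x4
Unfold 1 (reflect across h@12): 8 holes -> [(8, 0), (9, 1), (10, 0), (10, 3), (13, 0), (13, 3), (14, 1), (15, 0)]
Unfold 2 (reflect across h@8): 16 holes -> [(0, 0), (1, 1), (2, 0), (2, 3), (5, 0), (5, 3), (6, 1), (7, 0), (8, 0), (9, 1), (10, 0), (10, 3), (13, 0), (13, 3), (14, 1), (15, 0)]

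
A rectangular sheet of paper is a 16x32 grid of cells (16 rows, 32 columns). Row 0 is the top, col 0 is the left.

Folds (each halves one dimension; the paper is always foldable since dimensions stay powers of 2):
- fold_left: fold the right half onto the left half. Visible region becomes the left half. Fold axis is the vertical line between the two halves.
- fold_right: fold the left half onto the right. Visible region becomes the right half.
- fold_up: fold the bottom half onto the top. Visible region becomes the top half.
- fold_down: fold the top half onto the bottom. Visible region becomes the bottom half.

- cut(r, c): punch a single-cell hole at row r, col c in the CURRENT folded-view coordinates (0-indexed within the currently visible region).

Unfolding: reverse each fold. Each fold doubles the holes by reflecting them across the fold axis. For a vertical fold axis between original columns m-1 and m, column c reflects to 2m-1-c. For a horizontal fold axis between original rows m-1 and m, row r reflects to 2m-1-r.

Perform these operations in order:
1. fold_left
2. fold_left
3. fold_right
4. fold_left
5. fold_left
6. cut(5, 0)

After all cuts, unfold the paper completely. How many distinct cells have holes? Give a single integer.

Answer: 32

Derivation:
Op 1 fold_left: fold axis v@16; visible region now rows[0,16) x cols[0,16) = 16x16
Op 2 fold_left: fold axis v@8; visible region now rows[0,16) x cols[0,8) = 16x8
Op 3 fold_right: fold axis v@4; visible region now rows[0,16) x cols[4,8) = 16x4
Op 4 fold_left: fold axis v@6; visible region now rows[0,16) x cols[4,6) = 16x2
Op 5 fold_left: fold axis v@5; visible region now rows[0,16) x cols[4,5) = 16x1
Op 6 cut(5, 0): punch at orig (5,4); cuts so far [(5, 4)]; region rows[0,16) x cols[4,5) = 16x1
Unfold 1 (reflect across v@5): 2 holes -> [(5, 4), (5, 5)]
Unfold 2 (reflect across v@6): 4 holes -> [(5, 4), (5, 5), (5, 6), (5, 7)]
Unfold 3 (reflect across v@4): 8 holes -> [(5, 0), (5, 1), (5, 2), (5, 3), (5, 4), (5, 5), (5, 6), (5, 7)]
Unfold 4 (reflect across v@8): 16 holes -> [(5, 0), (5, 1), (5, 2), (5, 3), (5, 4), (5, 5), (5, 6), (5, 7), (5, 8), (5, 9), (5, 10), (5, 11), (5, 12), (5, 13), (5, 14), (5, 15)]
Unfold 5 (reflect across v@16): 32 holes -> [(5, 0), (5, 1), (5, 2), (5, 3), (5, 4), (5, 5), (5, 6), (5, 7), (5, 8), (5, 9), (5, 10), (5, 11), (5, 12), (5, 13), (5, 14), (5, 15), (5, 16), (5, 17), (5, 18), (5, 19), (5, 20), (5, 21), (5, 22), (5, 23), (5, 24), (5, 25), (5, 26), (5, 27), (5, 28), (5, 29), (5, 30), (5, 31)]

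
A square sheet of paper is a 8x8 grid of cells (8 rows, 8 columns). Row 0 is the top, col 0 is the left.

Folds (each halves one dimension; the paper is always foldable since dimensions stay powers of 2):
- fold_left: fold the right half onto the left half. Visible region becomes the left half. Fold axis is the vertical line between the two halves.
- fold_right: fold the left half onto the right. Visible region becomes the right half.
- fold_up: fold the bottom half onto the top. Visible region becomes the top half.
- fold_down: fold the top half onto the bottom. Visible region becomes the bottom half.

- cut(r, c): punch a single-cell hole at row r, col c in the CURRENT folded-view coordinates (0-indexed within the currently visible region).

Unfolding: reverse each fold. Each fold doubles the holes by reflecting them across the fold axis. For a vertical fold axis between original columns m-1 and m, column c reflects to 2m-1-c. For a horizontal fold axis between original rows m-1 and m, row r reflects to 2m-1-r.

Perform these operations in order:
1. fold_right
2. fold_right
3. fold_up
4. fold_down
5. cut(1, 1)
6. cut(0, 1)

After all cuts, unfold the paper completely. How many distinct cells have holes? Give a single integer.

Answer: 32

Derivation:
Op 1 fold_right: fold axis v@4; visible region now rows[0,8) x cols[4,8) = 8x4
Op 2 fold_right: fold axis v@6; visible region now rows[0,8) x cols[6,8) = 8x2
Op 3 fold_up: fold axis h@4; visible region now rows[0,4) x cols[6,8) = 4x2
Op 4 fold_down: fold axis h@2; visible region now rows[2,4) x cols[6,8) = 2x2
Op 5 cut(1, 1): punch at orig (3,7); cuts so far [(3, 7)]; region rows[2,4) x cols[6,8) = 2x2
Op 6 cut(0, 1): punch at orig (2,7); cuts so far [(2, 7), (3, 7)]; region rows[2,4) x cols[6,8) = 2x2
Unfold 1 (reflect across h@2): 4 holes -> [(0, 7), (1, 7), (2, 7), (3, 7)]
Unfold 2 (reflect across h@4): 8 holes -> [(0, 7), (1, 7), (2, 7), (3, 7), (4, 7), (5, 7), (6, 7), (7, 7)]
Unfold 3 (reflect across v@6): 16 holes -> [(0, 4), (0, 7), (1, 4), (1, 7), (2, 4), (2, 7), (3, 4), (3, 7), (4, 4), (4, 7), (5, 4), (5, 7), (6, 4), (6, 7), (7, 4), (7, 7)]
Unfold 4 (reflect across v@4): 32 holes -> [(0, 0), (0, 3), (0, 4), (0, 7), (1, 0), (1, 3), (1, 4), (1, 7), (2, 0), (2, 3), (2, 4), (2, 7), (3, 0), (3, 3), (3, 4), (3, 7), (4, 0), (4, 3), (4, 4), (4, 7), (5, 0), (5, 3), (5, 4), (5, 7), (6, 0), (6, 3), (6, 4), (6, 7), (7, 0), (7, 3), (7, 4), (7, 7)]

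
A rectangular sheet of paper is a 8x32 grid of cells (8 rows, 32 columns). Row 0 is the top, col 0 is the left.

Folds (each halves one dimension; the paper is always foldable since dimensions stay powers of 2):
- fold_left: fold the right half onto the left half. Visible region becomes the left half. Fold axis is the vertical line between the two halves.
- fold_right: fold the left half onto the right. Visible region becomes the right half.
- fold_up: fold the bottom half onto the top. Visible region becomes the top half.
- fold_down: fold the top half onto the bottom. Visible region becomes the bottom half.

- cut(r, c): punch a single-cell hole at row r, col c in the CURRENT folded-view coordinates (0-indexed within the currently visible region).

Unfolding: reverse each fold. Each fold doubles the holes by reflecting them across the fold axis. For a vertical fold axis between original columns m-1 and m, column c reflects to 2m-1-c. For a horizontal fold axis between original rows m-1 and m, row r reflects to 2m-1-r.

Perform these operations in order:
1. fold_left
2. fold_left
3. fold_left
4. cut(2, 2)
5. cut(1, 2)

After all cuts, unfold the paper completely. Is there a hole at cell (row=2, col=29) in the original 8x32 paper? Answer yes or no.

Op 1 fold_left: fold axis v@16; visible region now rows[0,8) x cols[0,16) = 8x16
Op 2 fold_left: fold axis v@8; visible region now rows[0,8) x cols[0,8) = 8x8
Op 3 fold_left: fold axis v@4; visible region now rows[0,8) x cols[0,4) = 8x4
Op 4 cut(2, 2): punch at orig (2,2); cuts so far [(2, 2)]; region rows[0,8) x cols[0,4) = 8x4
Op 5 cut(1, 2): punch at orig (1,2); cuts so far [(1, 2), (2, 2)]; region rows[0,8) x cols[0,4) = 8x4
Unfold 1 (reflect across v@4): 4 holes -> [(1, 2), (1, 5), (2, 2), (2, 5)]
Unfold 2 (reflect across v@8): 8 holes -> [(1, 2), (1, 5), (1, 10), (1, 13), (2, 2), (2, 5), (2, 10), (2, 13)]
Unfold 3 (reflect across v@16): 16 holes -> [(1, 2), (1, 5), (1, 10), (1, 13), (1, 18), (1, 21), (1, 26), (1, 29), (2, 2), (2, 5), (2, 10), (2, 13), (2, 18), (2, 21), (2, 26), (2, 29)]
Holes: [(1, 2), (1, 5), (1, 10), (1, 13), (1, 18), (1, 21), (1, 26), (1, 29), (2, 2), (2, 5), (2, 10), (2, 13), (2, 18), (2, 21), (2, 26), (2, 29)]

Answer: yes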